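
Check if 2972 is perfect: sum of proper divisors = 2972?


Proper divisors of 2972: 1, 2, 4, 743, 1486
Sum = 1 + 2 + 4 + 743 + 1486 = 2236

No, 2972 is not perfect (2236 ≠ 2972)


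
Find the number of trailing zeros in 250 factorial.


floor(250/5) = 50
floor(250/25) = 10
floor(250/125) = 2
Total = 62

62 trailing zeros


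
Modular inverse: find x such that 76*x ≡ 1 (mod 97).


Use the extended Euclidean algorithm on (97, 76); each row r = 97*s + 76*t:
r=97, s=1, t=0
r=76, s=0, t=1
q=1: r=21, s=1, t=-1   [97*(1) + 76*(-1) = 21]
q=3: r=13, s=-3, t=4   [97*(-3) + 76*(4) = 13]
q=1: r=8, s=4, t=-5   [97*(4) + 76*(-5) = 8]
q=1: r=5, s=-7, t=9   [97*(-7) + 76*(9) = 5]
q=1: r=3, s=11, t=-14   [97*(11) + 76*(-14) = 3]
q=1: r=2, s=-18, t=23   [97*(-18) + 76*(23) = 2]
q=1: r=1, s=29, t=-37   [97*(29) + 76*(-37) = 1]
q=2: r=0, s=-76, t=97   [97*(-76) + 76*(97) = 0]
GCD = 1 with t = -37, so 76*(-37) ≡ 1 (mod 97)
Inverse = -37 mod 97 = 60
Check: 76 * 60 = 4560 ≡ 1 (mod 97)

76^(-1) ≡ 60 (mod 97)


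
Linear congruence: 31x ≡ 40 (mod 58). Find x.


GCD(31, 58) = 1, unique solution
a^(-1) mod 58 = 15
x = 15 * 40 mod 58 = 20

x ≡ 20 (mod 58)


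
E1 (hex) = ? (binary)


E1 (base 16) = 225 (decimal)
225 (decimal) = 11100001 (base 2)


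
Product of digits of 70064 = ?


7 × 0 × 0 × 6 × 4 = 0


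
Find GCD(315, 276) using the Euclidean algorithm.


315 = 1 * 276 + 39
276 = 7 * 39 + 3
39 = 13 * 3 + 0
GCD = 3


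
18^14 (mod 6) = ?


18^1 mod 6 = 0
18^2 mod 6 = 0
18^3 mod 6 = 0
18^4 mod 6 = 0
18^5 mod 6 = 0
18^6 mod 6 = 0
18^7 mod 6 = 0
18^8 mod 6 = 0
18^9 mod 6 = 0
18^10 mod 6 = 0
18^11 mod 6 = 0
18^12 mod 6 = 0
18^13 mod 6 = 0
18^14 mod 6 = 0


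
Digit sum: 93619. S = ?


9 + 3 + 6 + 1 + 9 = 28


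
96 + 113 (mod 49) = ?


96 + 113 = 209
209 mod 49 = 13


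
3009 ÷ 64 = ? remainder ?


3009 = 64 * 47 + 1
Check: 3008 + 1 = 3009

q = 47, r = 1


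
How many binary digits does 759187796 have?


759187796 in base 2 = 101101010000000100100101010100
Number of digits = 30

30 digits (base 2)


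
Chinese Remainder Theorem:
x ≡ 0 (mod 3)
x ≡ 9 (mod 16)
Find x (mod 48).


M = 3*16 = 48
M1 = M/3 = 16, M2 = M/16 = 3
M1^(-1) mod 3 = 1, M2^(-1) mod 16 = 11
x = 0*16*1 + 9*3*11 = 297
297 mod 48 = 9
Check: 9 mod 3 = 0 ✓, 9 mod 16 = 9 ✓

x ≡ 9 (mod 48)


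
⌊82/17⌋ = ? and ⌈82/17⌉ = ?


82/17 = 4.8235
floor = 4
ceil = 5

floor = 4, ceil = 5


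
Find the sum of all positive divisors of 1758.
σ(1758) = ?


Divisors of 1758: 1, 2, 3, 6, 293, 586, 879, 1758
Sum = 1 + 2 + 3 + 6 + 293 + 586 + 879 + 1758 = 3528

σ(1758) = 3528


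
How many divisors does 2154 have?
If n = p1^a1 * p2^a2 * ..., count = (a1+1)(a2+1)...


2154 = 2^1 × 3^1 × 359^1
d(2154) = (1+1) × (1+1) × (1+1) = 8

8 divisors


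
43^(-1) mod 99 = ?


Use the extended Euclidean algorithm on (99, 43); each row r = 99*s + 43*t:
r=99, s=1, t=0
r=43, s=0, t=1
q=2: r=13, s=1, t=-2   [99*(1) + 43*(-2) = 13]
q=3: r=4, s=-3, t=7   [99*(-3) + 43*(7) = 4]
q=3: r=1, s=10, t=-23   [99*(10) + 43*(-23) = 1]
q=4: r=0, s=-43, t=99   [99*(-43) + 43*(99) = 0]
GCD = 1 with t = -23, so 43*(-23) ≡ 1 (mod 99)
Inverse = -23 mod 99 = 76
Check: 43 * 76 = 3268 ≡ 1 (mod 99)

43^(-1) ≡ 76 (mod 99)


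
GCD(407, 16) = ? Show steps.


407 = 25 * 16 + 7
16 = 2 * 7 + 2
7 = 3 * 2 + 1
2 = 2 * 1 + 0
GCD = 1


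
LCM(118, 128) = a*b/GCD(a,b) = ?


GCD(118, 128) = 2
LCM = 118*128/2 = 15104/2 = 7552

LCM = 7552


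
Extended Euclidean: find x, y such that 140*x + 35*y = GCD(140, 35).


Tabular extended Euclidean (each row: r = 140*s + 35*t):
r=140, s=1, t=0
r=35, s=0, t=1
q=4: r=0, s=1, t=-4   [140*(1) + 35*(-4) = 0]
GCD = 35; from the row with r=35: x=0, y=1
Check: 140*(0) + 35*(1) = 0 + 35 = 35

GCD = 35, x = 0, y = 1


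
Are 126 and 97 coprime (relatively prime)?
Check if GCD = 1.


Euclidean algorithm:
126 = 1 * 97 + 29
97 = 3 * 29 + 10
29 = 2 * 10 + 9
10 = 1 * 9 + 1
9 = 9 * 1 + 0
GCD(126, 97) = 1

Yes, coprime (GCD = 1)


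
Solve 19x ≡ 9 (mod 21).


GCD(19, 21) = 1, unique solution
a^(-1) mod 21 = 10
x = 10 * 9 mod 21 = 6

x ≡ 6 (mod 21)


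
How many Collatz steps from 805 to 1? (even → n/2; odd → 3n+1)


805 → 2416 → 1208 → 604 → 302 → 151 → 454 → 227 → 682 → 341 → 1024 → 512 → 256 → 128 → 64 → 32 → 16 → 8 → 4 → 2 → 1
Total steps = 20

20 steps


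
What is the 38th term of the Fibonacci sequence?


Sequence: 1, 1, 2, 3, 5, 8, 13, 21, 34, 55, 89, 144, 233, 377, 610, 987, 1597, 2584, 4181, 6765, 10946, 17711, 28657, 46368, 75025, 121393, 196418, 317811, 514229, 832040, 1346269, 2178309, 3524578, 5702887, 9227465, 14930352, 24157817, 39088169
F(38) = 39088169


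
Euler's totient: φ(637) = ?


637 = 7^2 × 13
Prime factors: 7, 13
φ(637) = 637 × (1-1/7) × (1-1/13)
= 637 × 6/7 × 12/13 = 504

φ(637) = 504


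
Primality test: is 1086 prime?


1086 / 2 = 543 (exact division)
1086 is NOT prime.

No, 1086 is not prime


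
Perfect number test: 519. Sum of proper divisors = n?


Proper divisors of 519: 1, 3, 173
Sum = 1 + 3 + 173 = 177

No, 519 is not perfect (177 ≠ 519)


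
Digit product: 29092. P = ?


2 × 9 × 0 × 9 × 2 = 0


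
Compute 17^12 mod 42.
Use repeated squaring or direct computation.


17^1 mod 42 = 17
17^2 mod 42 = 37
17^3 mod 42 = 41
17^4 mod 42 = 25
17^5 mod 42 = 5
17^6 mod 42 = 1
17^7 mod 42 = 17
17^8 mod 42 = 37
17^9 mod 42 = 41
17^10 mod 42 = 25
17^11 mod 42 = 5
17^12 mod 42 = 1


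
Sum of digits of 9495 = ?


9 + 4 + 9 + 5 = 27


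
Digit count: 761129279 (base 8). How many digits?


761129279 in base 8 = 5527364477
Number of digits = 10

10 digits (base 8)


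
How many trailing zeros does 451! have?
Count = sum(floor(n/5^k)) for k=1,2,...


floor(451/5) = 90
floor(451/25) = 18
floor(451/125) = 3
Total = 111

111 trailing zeros


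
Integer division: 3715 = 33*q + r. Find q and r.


3715 = 33 * 112 + 19
Check: 3696 + 19 = 3715

q = 112, r = 19


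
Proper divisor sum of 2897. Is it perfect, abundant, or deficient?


Proper divisors: 1
Sum = 1 = 1
1 < 2897 → deficient

s(2897) = 1 (deficient)


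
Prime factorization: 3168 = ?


3168 / 2 = 1584
1584 / 2 = 792
792 / 2 = 396
396 / 2 = 198
198 / 2 = 99
99 / 3 = 33
33 / 3 = 11
11 / 11 = 1
3168 = 2^5 × 3^2 × 11


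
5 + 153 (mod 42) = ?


5 + 153 = 158
158 mod 42 = 32


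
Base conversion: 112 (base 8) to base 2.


112 (base 8) = 74 (decimal)
74 (decimal) = 1001010 (base 2)


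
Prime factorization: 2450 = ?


2450 / 2 = 1225
1225 / 5 = 245
245 / 5 = 49
49 / 7 = 7
7 / 7 = 1
2450 = 2 × 5^2 × 7^2


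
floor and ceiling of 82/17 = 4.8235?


82/17 = 4.8235
floor = 4
ceil = 5

floor = 4, ceil = 5


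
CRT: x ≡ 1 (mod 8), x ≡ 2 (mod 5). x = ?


M = 8*5 = 40
M1 = M/8 = 5, M2 = M/5 = 8
M1^(-1) mod 8 = 5, M2^(-1) mod 5 = 2
x = 1*5*5 + 2*8*2 = 57
57 mod 40 = 17
Check: 17 mod 8 = 1 ✓, 17 mod 5 = 2 ✓

x ≡ 17 (mod 40)


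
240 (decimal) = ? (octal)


240 (base 10) = 240 (decimal)
240 (decimal) = 360 (base 8)


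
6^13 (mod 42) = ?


6^1 mod 42 = 6
6^2 mod 42 = 36
6^3 mod 42 = 6
6^4 mod 42 = 36
6^5 mod 42 = 6
6^6 mod 42 = 36
6^7 mod 42 = 6
6^8 mod 42 = 36
6^9 mod 42 = 6
6^10 mod 42 = 36
6^11 mod 42 = 6
6^12 mod 42 = 36
6^13 mod 42 = 6


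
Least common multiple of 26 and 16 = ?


GCD(26, 16) = 2
LCM = 26*16/2 = 416/2 = 208

LCM = 208


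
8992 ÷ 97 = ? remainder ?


8992 = 97 * 92 + 68
Check: 8924 + 68 = 8992

q = 92, r = 68


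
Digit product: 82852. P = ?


8 × 2 × 8 × 5 × 2 = 1280


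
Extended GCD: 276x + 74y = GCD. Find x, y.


Tabular extended Euclidean (each row: r = 276*s + 74*t):
r=276, s=1, t=0
r=74, s=0, t=1
q=3: r=54, s=1, t=-3   [276*(1) + 74*(-3) = 54]
q=1: r=20, s=-1, t=4   [276*(-1) + 74*(4) = 20]
q=2: r=14, s=3, t=-11   [276*(3) + 74*(-11) = 14]
q=1: r=6, s=-4, t=15   [276*(-4) + 74*(15) = 6]
q=2: r=2, s=11, t=-41   [276*(11) + 74*(-41) = 2]
q=3: r=0, s=-37, t=138   [276*(-37) + 74*(138) = 0]
GCD = 2; from the row with r=2: x=11, y=-41
Check: 276*(11) + 74*(-41) = 3036 - 3034 = 2

GCD = 2, x = 11, y = -41


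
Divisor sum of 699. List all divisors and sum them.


Divisors of 699: 1, 3, 233, 699
Sum = 1 + 3 + 233 + 699 = 936

σ(699) = 936


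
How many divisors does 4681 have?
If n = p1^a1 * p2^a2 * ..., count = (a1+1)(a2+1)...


4681 = 31^1 × 151^1
d(4681) = (1+1) × (1+1) = 4

4 divisors


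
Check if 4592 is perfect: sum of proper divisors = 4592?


Proper divisors of 4592: 1, 2, 4, 7, 8, 14, 16, 28, 41, 56, 82, 112, 164, 287, 328, 574, 656, 1148, 2296
Sum = 1 + 2 + 4 + 7 + 8 + 14 + 16 + 28 + 41 + 56 + 82 + 112 + 164 + 287 + 328 + 574 + 656 + 1148 + 2296 = 5824

No, 4592 is not perfect (5824 ≠ 4592)


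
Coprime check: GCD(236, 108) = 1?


Euclidean algorithm:
236 = 2 * 108 + 20
108 = 5 * 20 + 8
20 = 2 * 8 + 4
8 = 2 * 4 + 0
GCD(236, 108) = 4

No, not coprime (GCD = 4)


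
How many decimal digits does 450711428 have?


450711428 has 9 digits in base 10
floor(log10(450711428)) + 1 = floor(8.6539) + 1 = 9

9 digits (base 10)


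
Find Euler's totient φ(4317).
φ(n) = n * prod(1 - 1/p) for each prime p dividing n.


4317 = 3 × 1439
Prime factors: 3, 1439
φ(4317) = 4317 × (1-1/3) × (1-1/1439)
= 4317 × 2/3 × 1438/1439 = 2876

φ(4317) = 2876


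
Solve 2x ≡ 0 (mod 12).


GCD(2, 12) = 2 divides 0
Divide: 1x ≡ 0 (mod 6)
x ≡ 0 (mod 6)


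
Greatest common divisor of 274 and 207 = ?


274 = 1 * 207 + 67
207 = 3 * 67 + 6
67 = 11 * 6 + 1
6 = 6 * 1 + 0
GCD = 1


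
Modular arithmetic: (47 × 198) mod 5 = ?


47 × 198 = 9306
9306 mod 5 = 1


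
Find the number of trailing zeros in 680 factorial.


floor(680/5) = 136
floor(680/25) = 27
floor(680/125) = 5
floor(680/625) = 1
Total = 169

169 trailing zeros


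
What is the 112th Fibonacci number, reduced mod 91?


F(k) mod 91 for k=1..112:
1, 1, 2, 3, 5, 8, 13, 21, 34, 55, 89, 53, 51, 13, 64, 77, 50, 36, 86, 31, 26, 57, 83, 49, 41, 90, 40, 39, 79, 27, 15, 42, 57, 8, 65, 73, 47, 29, 76, 14, 90, 13, 12, 25, 37, 62, 8, 70, 78, 57, 44, 10, 54, 64, 27, 0, 27, 27, 54, 81, 44, 34, 78, 21, 8, 29, 37, 66, 12, 78, 90, 77, 76, 62, 47, 18, 65, 83, 57, 49, 15, 64, 79, 52, 40, 1, 41, 42, 83, 34, 26, 60, 86, 55, 50, 14, 64, 78, 51, 38, 89, 36, 34, 70, 13, 83, 5, 88, 2, 90, 1, 0
F(112) mod 91 = 0


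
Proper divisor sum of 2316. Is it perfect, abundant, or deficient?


Proper divisors: 1, 2, 3, 4, 6, 12, 193, 386, 579, 772, 1158
Sum = 1 + 2 + 3 + 4 + 6 + 12 + 193 + 386 + 579 + 772 + 1158 = 3116
3116 > 2316 → abundant

s(2316) = 3116 (abundant)


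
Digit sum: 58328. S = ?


5 + 8 + 3 + 2 + 8 = 26


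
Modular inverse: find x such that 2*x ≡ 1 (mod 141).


Use the extended Euclidean algorithm on (141, 2); each row r = 141*s + 2*t:
r=141, s=1, t=0
r=2, s=0, t=1
q=70: r=1, s=1, t=-70   [141*(1) + 2*(-70) = 1]
q=2: r=0, s=-2, t=141   [141*(-2) + 2*(141) = 0]
GCD = 1 with t = -70, so 2*(-70) ≡ 1 (mod 141)
Inverse = -70 mod 141 = 71
Check: 2 * 71 = 142 ≡ 1 (mod 141)

2^(-1) ≡ 71 (mod 141)


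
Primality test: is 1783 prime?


Check divisors up to sqrt(1783) = 42.2256
No divisors found.
1783 is prime.

Yes, 1783 is prime


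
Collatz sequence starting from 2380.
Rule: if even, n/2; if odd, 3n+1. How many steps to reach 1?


2380 → 1190 → 595 → 1786 → 893 → 2680 → 1340 → 670 → 335 → 1006 → 503 → 1510 → 755 → 2266 → 1133 → 3400 → 1700 → 850 → 425 → 1276 → 638 → 319 → 958 → 479 → 1438 → 719 → 2158 → 1079 → 3238 → 1619 → 4858 → 2429 → 7288 → 3644 → 1822 → 911 → 2734 → 1367 → 4102 → 2051 → 6154 → 3077 → 9232 → 4616 → 2308 → 1154 → 577 → 1732 → 866 → 433 → 1300 → 650 → 325 → 976 → 488 → 244 → 122 → 61 → 184 → 92 → 46 → 23 → 70 → 35 → 106 → 53 → 160 → 80 → 40 → 20 → 10 → 5 → 16 → 8 → 4 → 2 → 1
Total steps = 76

76 steps


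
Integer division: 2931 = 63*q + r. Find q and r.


2931 = 63 * 46 + 33
Check: 2898 + 33 = 2931

q = 46, r = 33


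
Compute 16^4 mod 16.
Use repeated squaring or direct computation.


16^1 mod 16 = 0
16^2 mod 16 = 0
16^3 mod 16 = 0
16^4 mod 16 = 0


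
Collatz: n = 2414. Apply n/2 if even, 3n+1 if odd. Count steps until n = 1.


2414 → 1207 → 3622 → 1811 → 5434 → 2717 → 8152 → 4076 → 2038 → 1019 → 3058 → 1529 → 4588 → 2294 → 1147 → 3442 → 1721 → 5164 → 2582 → 1291 → 3874 → 1937 → 5812 → 2906 → 1453 → 4360 → 2180 → 1090 → 545 → 1636 → 818 → 409 → 1228 → 614 → 307 → 922 → 461 → 1384 → 692 → 346 → 173 → 520 → 260 → 130 → 65 → 196 → 98 → 49 → 148 → 74 → 37 → 112 → 56 → 28 → 14 → 7 → 22 → 11 → 34 → 17 → 52 → 26 → 13 → 40 → 20 → 10 → 5 → 16 → 8 → 4 → 2 → 1
Total steps = 71

71 steps


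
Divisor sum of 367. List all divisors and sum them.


Divisors of 367: 1, 367
Sum = 1 + 367 = 368

σ(367) = 368


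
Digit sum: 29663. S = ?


2 + 9 + 6 + 6 + 3 = 26


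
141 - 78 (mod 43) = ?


141 - 78 = 63
63 mod 43 = 20


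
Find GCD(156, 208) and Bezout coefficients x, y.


Tabular extended Euclidean (each row: r = 156*s + 208*t):
r=156, s=1, t=0
r=208, s=0, t=1
q=0: r=156, s=1, t=0   [156*(1) + 208*(0) = 156]
q=1: r=52, s=-1, t=1   [156*(-1) + 208*(1) = 52]
q=3: r=0, s=4, t=-3   [156*(4) + 208*(-3) = 0]
GCD = 52; from the row with r=52: x=-1, y=1
Check: 156*(-1) + 208*(1) = -156 + 208 = 52

GCD = 52, x = -1, y = 1


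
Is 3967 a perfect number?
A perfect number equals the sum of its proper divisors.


Proper divisors of 3967: 1
Sum = 1 = 1

No, 3967 is not perfect (1 ≠ 3967)


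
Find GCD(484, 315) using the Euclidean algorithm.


484 = 1 * 315 + 169
315 = 1 * 169 + 146
169 = 1 * 146 + 23
146 = 6 * 23 + 8
23 = 2 * 8 + 7
8 = 1 * 7 + 1
7 = 7 * 1 + 0
GCD = 1


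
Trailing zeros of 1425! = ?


floor(1425/5) = 285
floor(1425/25) = 57
floor(1425/125) = 11
floor(1425/625) = 2
Total = 355

355 trailing zeros


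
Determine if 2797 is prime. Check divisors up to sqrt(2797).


Check divisors up to sqrt(2797) = 52.8867
No divisors found.
2797 is prime.

Yes, 2797 is prime


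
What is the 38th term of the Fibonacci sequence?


Sequence: 1, 1, 2, 3, 5, 8, 13, 21, 34, 55, 89, 144, 233, 377, 610, 987, 1597, 2584, 4181, 6765, 10946, 17711, 28657, 46368, 75025, 121393, 196418, 317811, 514229, 832040, 1346269, 2178309, 3524578, 5702887, 9227465, 14930352, 24157817, 39088169
F(38) = 39088169


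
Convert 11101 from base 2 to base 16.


11101 (base 2) = 29 (decimal)
29 (decimal) = 1D (base 16)


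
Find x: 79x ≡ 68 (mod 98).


GCD(79, 98) = 1, unique solution
a^(-1) mod 98 = 67
x = 67 * 68 mod 98 = 48

x ≡ 48 (mod 98)


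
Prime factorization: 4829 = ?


4829 / 11 = 439
439 / 439 = 1
4829 = 11 × 439


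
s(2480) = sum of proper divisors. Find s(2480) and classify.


Proper divisors: 1, 2, 4, 5, 8, 10, 16, 20, 31, 40, 62, 80, 124, 155, 248, 310, 496, 620, 1240
Sum = 1 + 2 + 4 + 5 + 8 + 10 + 16 + 20 + 31 + 40 + 62 + 80 + 124 + 155 + 248 + 310 + 496 + 620 + 1240 = 3472
3472 > 2480 → abundant

s(2480) = 3472 (abundant)


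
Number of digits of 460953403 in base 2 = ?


460953403 in base 2 = 11011011110011001011100111011
Number of digits = 29

29 digits (base 2)


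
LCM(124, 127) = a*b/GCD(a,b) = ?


GCD(124, 127) = 1
LCM = 124*127/1 = 15748/1 = 15748

LCM = 15748


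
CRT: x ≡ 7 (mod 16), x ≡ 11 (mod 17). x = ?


M = 16*17 = 272
M1 = M/16 = 17, M2 = M/17 = 16
M1^(-1) mod 16 = 1, M2^(-1) mod 17 = 16
x = 7*17*1 + 11*16*16 = 2935
2935 mod 272 = 215
Check: 215 mod 16 = 7 ✓, 215 mod 17 = 11 ✓

x ≡ 215 (mod 272)


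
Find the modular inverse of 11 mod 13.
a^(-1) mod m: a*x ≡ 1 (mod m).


Use the extended Euclidean algorithm on (13, 11); each row r = 13*s + 11*t:
r=13, s=1, t=0
r=11, s=0, t=1
q=1: r=2, s=1, t=-1   [13*(1) + 11*(-1) = 2]
q=5: r=1, s=-5, t=6   [13*(-5) + 11*(6) = 1]
q=2: r=0, s=11, t=-13   [13*(11) + 11*(-13) = 0]
GCD = 1 with t = 6, so 11*(6) ≡ 1 (mod 13)
Inverse = 6 mod 13 = 6
Check: 11 * 6 = 66 ≡ 1 (mod 13)

11^(-1) ≡ 6 (mod 13)


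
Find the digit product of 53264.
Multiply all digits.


5 × 3 × 2 × 6 × 4 = 720


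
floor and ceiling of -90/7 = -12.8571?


-90/7 = -12.8571
floor = -13
ceil = -12

floor = -13, ceil = -12


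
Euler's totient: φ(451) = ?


451 = 11 × 41
Prime factors: 11, 41
φ(451) = 451 × (1-1/11) × (1-1/41)
= 451 × 10/11 × 40/41 = 400

φ(451) = 400


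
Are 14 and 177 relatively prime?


Euclidean algorithm:
177 = 12 * 14 + 9
14 = 1 * 9 + 5
9 = 1 * 5 + 4
5 = 1 * 4 + 1
4 = 4 * 1 + 0
GCD(14, 177) = 1

Yes, coprime (GCD = 1)


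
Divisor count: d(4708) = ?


4708 = 2^2 × 11^1 × 107^1
d(4708) = (2+1) × (1+1) × (1+1) = 12

12 divisors


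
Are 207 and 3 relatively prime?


Euclidean algorithm:
207 = 69 * 3 + 0
GCD(207, 3) = 3

No, not coprime (GCD = 3)


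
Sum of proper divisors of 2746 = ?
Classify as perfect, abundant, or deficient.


Proper divisors: 1, 2, 1373
Sum = 1 + 2 + 1373 = 1376
1376 < 2746 → deficient

s(2746) = 1376 (deficient)


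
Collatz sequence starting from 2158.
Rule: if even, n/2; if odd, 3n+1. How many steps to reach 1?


2158 → 1079 → 3238 → 1619 → 4858 → 2429 → 7288 → 3644 → 1822 → 911 → 2734 → 1367 → 4102 → 2051 → 6154 → 3077 → 9232 → 4616 → 2308 → 1154 → 577 → 1732 → 866 → 433 → 1300 → 650 → 325 → 976 → 488 → 244 → 122 → 61 → 184 → 92 → 46 → 23 → 70 → 35 → 106 → 53 → 160 → 80 → 40 → 20 → 10 → 5 → 16 → 8 → 4 → 2 → 1
Total steps = 50

50 steps


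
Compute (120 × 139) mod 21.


120 × 139 = 16680
16680 mod 21 = 6


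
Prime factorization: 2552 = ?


2552 / 2 = 1276
1276 / 2 = 638
638 / 2 = 319
319 / 11 = 29
29 / 29 = 1
2552 = 2^3 × 11 × 29


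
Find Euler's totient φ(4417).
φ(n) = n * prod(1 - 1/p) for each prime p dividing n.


4417 = 7 × 631
Prime factors: 7, 631
φ(4417) = 4417 × (1-1/7) × (1-1/631)
= 4417 × 6/7 × 630/631 = 3780

φ(4417) = 3780


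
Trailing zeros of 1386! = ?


floor(1386/5) = 277
floor(1386/25) = 55
floor(1386/125) = 11
floor(1386/625) = 2
Total = 345

345 trailing zeros


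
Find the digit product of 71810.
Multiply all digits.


7 × 1 × 8 × 1 × 0 = 0


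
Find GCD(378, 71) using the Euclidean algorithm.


378 = 5 * 71 + 23
71 = 3 * 23 + 2
23 = 11 * 2 + 1
2 = 2 * 1 + 0
GCD = 1


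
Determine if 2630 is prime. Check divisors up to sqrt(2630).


2630 / 2 = 1315 (exact division)
2630 is NOT prime.

No, 2630 is not prime


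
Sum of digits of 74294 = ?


7 + 4 + 2 + 9 + 4 = 26


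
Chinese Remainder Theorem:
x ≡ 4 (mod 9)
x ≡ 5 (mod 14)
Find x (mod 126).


M = 9*14 = 126
M1 = M/9 = 14, M2 = M/14 = 9
M1^(-1) mod 9 = 2, M2^(-1) mod 14 = 11
x = 4*14*2 + 5*9*11 = 607
607 mod 126 = 103
Check: 103 mod 9 = 4 ✓, 103 mod 14 = 5 ✓

x ≡ 103 (mod 126)


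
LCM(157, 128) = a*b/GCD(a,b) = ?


GCD(157, 128) = 1
LCM = 157*128/1 = 20096/1 = 20096

LCM = 20096


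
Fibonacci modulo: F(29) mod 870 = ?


F(k) mod 870 for k=1..29:
1, 1, 2, 3, 5, 8, 13, 21, 34, 55, 89, 144, 233, 377, 610, 117, 727, 844, 701, 675, 506, 311, 817, 258, 205, 463, 668, 261, 59
F(29) mod 870 = 59


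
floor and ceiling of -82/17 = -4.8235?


-82/17 = -4.8235
floor = -5
ceil = -4

floor = -5, ceil = -4


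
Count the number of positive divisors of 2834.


2834 = 2^1 × 13^1 × 109^1
d(2834) = (1+1) × (1+1) × (1+1) = 8

8 divisors


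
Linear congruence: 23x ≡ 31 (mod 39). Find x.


GCD(23, 39) = 1, unique solution
a^(-1) mod 39 = 17
x = 17 * 31 mod 39 = 20

x ≡ 20 (mod 39)


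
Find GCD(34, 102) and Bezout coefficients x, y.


Tabular extended Euclidean (each row: r = 34*s + 102*t):
r=34, s=1, t=0
r=102, s=0, t=1
q=0: r=34, s=1, t=0   [34*(1) + 102*(0) = 34]
q=3: r=0, s=-3, t=1   [34*(-3) + 102*(1) = 0]
GCD = 34; from the row with r=34: x=1, y=0
Check: 34*(1) + 102*(0) = 34 + 0 = 34

GCD = 34, x = 1, y = 0


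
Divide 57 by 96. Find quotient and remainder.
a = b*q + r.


57 = 96 * 0 + 57
Check: 0 + 57 = 57

q = 0, r = 57


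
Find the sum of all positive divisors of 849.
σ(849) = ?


Divisors of 849: 1, 3, 283, 849
Sum = 1 + 3 + 283 + 849 = 1136

σ(849) = 1136


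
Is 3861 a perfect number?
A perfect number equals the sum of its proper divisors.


Proper divisors of 3861: 1, 3, 9, 11, 13, 27, 33, 39, 99, 117, 143, 297, 351, 429, 1287
Sum = 1 + 3 + 9 + 11 + 13 + 27 + 33 + 39 + 99 + 117 + 143 + 297 + 351 + 429 + 1287 = 2859

No, 3861 is not perfect (2859 ≠ 3861)


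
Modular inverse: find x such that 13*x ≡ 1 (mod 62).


Use the extended Euclidean algorithm on (62, 13); each row r = 62*s + 13*t:
r=62, s=1, t=0
r=13, s=0, t=1
q=4: r=10, s=1, t=-4   [62*(1) + 13*(-4) = 10]
q=1: r=3, s=-1, t=5   [62*(-1) + 13*(5) = 3]
q=3: r=1, s=4, t=-19   [62*(4) + 13*(-19) = 1]
q=3: r=0, s=-13, t=62   [62*(-13) + 13*(62) = 0]
GCD = 1 with t = -19, so 13*(-19) ≡ 1 (mod 62)
Inverse = -19 mod 62 = 43
Check: 13 * 43 = 559 ≡ 1 (mod 62)

13^(-1) ≡ 43 (mod 62)


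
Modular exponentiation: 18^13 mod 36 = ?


18^1 mod 36 = 18
18^2 mod 36 = 0
18^3 mod 36 = 0
18^4 mod 36 = 0
18^5 mod 36 = 0
18^6 mod 36 = 0
18^7 mod 36 = 0
18^8 mod 36 = 0
18^9 mod 36 = 0
18^10 mod 36 = 0
18^11 mod 36 = 0
18^12 mod 36 = 0
18^13 mod 36 = 0


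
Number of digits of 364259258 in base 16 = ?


364259258 in base 16 = 15B627BA
Number of digits = 8

8 digits (base 16)


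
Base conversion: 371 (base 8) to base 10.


371 (base 8) = 249 (decimal)
249 (decimal) = 249 (base 10)


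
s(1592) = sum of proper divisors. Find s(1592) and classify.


Proper divisors: 1, 2, 4, 8, 199, 398, 796
Sum = 1 + 2 + 4 + 8 + 199 + 398 + 796 = 1408
1408 < 1592 → deficient

s(1592) = 1408 (deficient)


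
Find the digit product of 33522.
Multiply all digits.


3 × 3 × 5 × 2 × 2 = 180


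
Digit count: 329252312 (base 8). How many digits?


329252312 in base 8 = 2347776730
Number of digits = 10

10 digits (base 8)


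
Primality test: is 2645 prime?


2645 / 5 = 529 (exact division)
2645 is NOT prime.

No, 2645 is not prime


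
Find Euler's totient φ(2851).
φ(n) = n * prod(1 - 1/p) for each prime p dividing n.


2851 = 2851
Prime factors: 2851
φ(2851) = 2851 × (1-1/2851)
= 2851 × 2850/2851 = 2850

φ(2851) = 2850


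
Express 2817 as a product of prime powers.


2817 / 3 = 939
939 / 3 = 313
313 / 313 = 1
2817 = 3^2 × 313


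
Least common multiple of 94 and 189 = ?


GCD(94, 189) = 1
LCM = 94*189/1 = 17766/1 = 17766

LCM = 17766


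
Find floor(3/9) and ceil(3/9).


3/9 = 0.3333
floor = 0
ceil = 1

floor = 0, ceil = 1


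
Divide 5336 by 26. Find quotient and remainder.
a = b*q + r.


5336 = 26 * 205 + 6
Check: 5330 + 6 = 5336

q = 205, r = 6


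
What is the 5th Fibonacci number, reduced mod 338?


F(k) mod 338 for k=1..5:
1, 1, 2, 3, 5
F(5) mod 338 = 5


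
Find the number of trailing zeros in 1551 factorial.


floor(1551/5) = 310
floor(1551/25) = 62
floor(1551/125) = 12
floor(1551/625) = 2
Total = 386

386 trailing zeros


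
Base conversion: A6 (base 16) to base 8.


A6 (base 16) = 166 (decimal)
166 (decimal) = 246 (base 8)


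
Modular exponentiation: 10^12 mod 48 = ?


10^1 mod 48 = 10
10^2 mod 48 = 4
10^3 mod 48 = 40
10^4 mod 48 = 16
10^5 mod 48 = 16
10^6 mod 48 = 16
10^7 mod 48 = 16
10^8 mod 48 = 16
10^9 mod 48 = 16
10^10 mod 48 = 16
10^11 mod 48 = 16
10^12 mod 48 = 16


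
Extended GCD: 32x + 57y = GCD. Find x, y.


Tabular extended Euclidean (each row: r = 32*s + 57*t):
r=32, s=1, t=0
r=57, s=0, t=1
q=0: r=32, s=1, t=0   [32*(1) + 57*(0) = 32]
q=1: r=25, s=-1, t=1   [32*(-1) + 57*(1) = 25]
q=1: r=7, s=2, t=-1   [32*(2) + 57*(-1) = 7]
q=3: r=4, s=-7, t=4   [32*(-7) + 57*(4) = 4]
q=1: r=3, s=9, t=-5   [32*(9) + 57*(-5) = 3]
q=1: r=1, s=-16, t=9   [32*(-16) + 57*(9) = 1]
q=3: r=0, s=57, t=-32   [32*(57) + 57*(-32) = 0]
GCD = 1; from the row with r=1: x=-16, y=9
Check: 32*(-16) + 57*(9) = -512 + 513 = 1

GCD = 1, x = -16, y = 9


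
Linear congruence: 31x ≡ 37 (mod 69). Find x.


GCD(31, 69) = 1, unique solution
a^(-1) mod 69 = 49
x = 49 * 37 mod 69 = 19

x ≡ 19 (mod 69)


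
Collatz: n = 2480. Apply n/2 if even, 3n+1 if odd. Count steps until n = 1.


2480 → 1240 → 620 → 310 → 155 → 466 → 233 → 700 → 350 → 175 → 526 → 263 → 790 → 395 → 1186 → 593 → 1780 → 890 → 445 → 1336 → 668 → 334 → 167 → 502 → 251 → 754 → 377 → 1132 → 566 → 283 → 850 → 425 → 1276 → 638 → 319 → 958 → 479 → 1438 → 719 → 2158 → 1079 → 3238 → 1619 → 4858 → 2429 → 7288 → 3644 → 1822 → 911 → 2734 → 1367 → 4102 → 2051 → 6154 → 3077 → 9232 → 4616 → 2308 → 1154 → 577 → 1732 → 866 → 433 → 1300 → 650 → 325 → 976 → 488 → 244 → 122 → 61 → 184 → 92 → 46 → 23 → 70 → 35 → 106 → 53 → 160 → 80 → 40 → 20 → 10 → 5 → 16 → 8 → 4 → 2 → 1
Total steps = 89

89 steps


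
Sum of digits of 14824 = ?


1 + 4 + 8 + 2 + 4 = 19


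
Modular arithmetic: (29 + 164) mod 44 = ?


29 + 164 = 193
193 mod 44 = 17


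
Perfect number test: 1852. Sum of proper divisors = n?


Proper divisors of 1852: 1, 2, 4, 463, 926
Sum = 1 + 2 + 4 + 463 + 926 = 1396

No, 1852 is not perfect (1396 ≠ 1852)


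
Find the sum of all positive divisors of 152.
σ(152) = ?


Divisors of 152: 1, 2, 4, 8, 19, 38, 76, 152
Sum = 1 + 2 + 4 + 8 + 19 + 38 + 76 + 152 = 300

σ(152) = 300


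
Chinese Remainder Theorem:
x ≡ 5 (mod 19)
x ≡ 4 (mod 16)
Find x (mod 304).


M = 19*16 = 304
M1 = M/19 = 16, M2 = M/16 = 19
M1^(-1) mod 19 = 6, M2^(-1) mod 16 = 11
x = 5*16*6 + 4*19*11 = 1316
1316 mod 304 = 100
Check: 100 mod 19 = 5 ✓, 100 mod 16 = 4 ✓

x ≡ 100 (mod 304)


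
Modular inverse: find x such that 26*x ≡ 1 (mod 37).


Use the extended Euclidean algorithm on (37, 26); each row r = 37*s + 26*t:
r=37, s=1, t=0
r=26, s=0, t=1
q=1: r=11, s=1, t=-1   [37*(1) + 26*(-1) = 11]
q=2: r=4, s=-2, t=3   [37*(-2) + 26*(3) = 4]
q=2: r=3, s=5, t=-7   [37*(5) + 26*(-7) = 3]
q=1: r=1, s=-7, t=10   [37*(-7) + 26*(10) = 1]
q=3: r=0, s=26, t=-37   [37*(26) + 26*(-37) = 0]
GCD = 1 with t = 10, so 26*(10) ≡ 1 (mod 37)
Inverse = 10 mod 37 = 10
Check: 26 * 10 = 260 ≡ 1 (mod 37)

26^(-1) ≡ 10 (mod 37)


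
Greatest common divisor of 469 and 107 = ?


469 = 4 * 107 + 41
107 = 2 * 41 + 25
41 = 1 * 25 + 16
25 = 1 * 16 + 9
16 = 1 * 9 + 7
9 = 1 * 7 + 2
7 = 3 * 2 + 1
2 = 2 * 1 + 0
GCD = 1


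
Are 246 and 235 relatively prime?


Euclidean algorithm:
246 = 1 * 235 + 11
235 = 21 * 11 + 4
11 = 2 * 4 + 3
4 = 1 * 3 + 1
3 = 3 * 1 + 0
GCD(246, 235) = 1

Yes, coprime (GCD = 1)


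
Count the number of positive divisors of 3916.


3916 = 2^2 × 11^1 × 89^1
d(3916) = (2+1) × (1+1) × (1+1) = 12

12 divisors


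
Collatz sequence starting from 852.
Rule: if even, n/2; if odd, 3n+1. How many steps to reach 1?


852 → 426 → 213 → 640 → 320 → 160 → 80 → 40 → 20 → 10 → 5 → 16 → 8 → 4 → 2 → 1
Total steps = 15

15 steps


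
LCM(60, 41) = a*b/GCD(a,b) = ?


GCD(60, 41) = 1
LCM = 60*41/1 = 2460/1 = 2460

LCM = 2460


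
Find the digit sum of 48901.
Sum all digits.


4 + 8 + 9 + 0 + 1 = 22


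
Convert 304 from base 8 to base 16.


304 (base 8) = 196 (decimal)
196 (decimal) = C4 (base 16)


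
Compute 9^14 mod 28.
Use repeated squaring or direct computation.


9^1 mod 28 = 9
9^2 mod 28 = 25
9^3 mod 28 = 1
9^4 mod 28 = 9
9^5 mod 28 = 25
9^6 mod 28 = 1
9^7 mod 28 = 9
9^8 mod 28 = 25
9^9 mod 28 = 1
9^10 mod 28 = 9
9^11 mod 28 = 25
9^12 mod 28 = 1
9^13 mod 28 = 9
9^14 mod 28 = 25


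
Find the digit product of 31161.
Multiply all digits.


3 × 1 × 1 × 6 × 1 = 18


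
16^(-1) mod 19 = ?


Use the extended Euclidean algorithm on (19, 16); each row r = 19*s + 16*t:
r=19, s=1, t=0
r=16, s=0, t=1
q=1: r=3, s=1, t=-1   [19*(1) + 16*(-1) = 3]
q=5: r=1, s=-5, t=6   [19*(-5) + 16*(6) = 1]
q=3: r=0, s=16, t=-19   [19*(16) + 16*(-19) = 0]
GCD = 1 with t = 6, so 16*(6) ≡ 1 (mod 19)
Inverse = 6 mod 19 = 6
Check: 16 * 6 = 96 ≡ 1 (mod 19)

16^(-1) ≡ 6 (mod 19)


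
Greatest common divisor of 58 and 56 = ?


58 = 1 * 56 + 2
56 = 28 * 2 + 0
GCD = 2


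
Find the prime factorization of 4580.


4580 / 2 = 2290
2290 / 2 = 1145
1145 / 5 = 229
229 / 229 = 1
4580 = 2^2 × 5 × 229


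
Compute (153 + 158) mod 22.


153 + 158 = 311
311 mod 22 = 3


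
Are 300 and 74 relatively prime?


Euclidean algorithm:
300 = 4 * 74 + 4
74 = 18 * 4 + 2
4 = 2 * 2 + 0
GCD(300, 74) = 2

No, not coprime (GCD = 2)


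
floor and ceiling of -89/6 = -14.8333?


-89/6 = -14.8333
floor = -15
ceil = -14

floor = -15, ceil = -14


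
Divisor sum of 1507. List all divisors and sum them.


Divisors of 1507: 1, 11, 137, 1507
Sum = 1 + 11 + 137 + 1507 = 1656

σ(1507) = 1656


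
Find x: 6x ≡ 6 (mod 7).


GCD(6, 7) = 1, unique solution
a^(-1) mod 7 = 6
x = 6 * 6 mod 7 = 1

x ≡ 1 (mod 7)


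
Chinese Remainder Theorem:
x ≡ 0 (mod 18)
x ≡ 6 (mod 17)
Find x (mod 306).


M = 18*17 = 306
M1 = M/18 = 17, M2 = M/17 = 18
M1^(-1) mod 18 = 17, M2^(-1) mod 17 = 1
x = 0*17*17 + 6*18*1 = 108
108 mod 306 = 108
Check: 108 mod 18 = 0 ✓, 108 mod 17 = 6 ✓

x ≡ 108 (mod 306)


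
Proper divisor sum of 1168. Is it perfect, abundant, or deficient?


Proper divisors: 1, 2, 4, 8, 16, 73, 146, 292, 584
Sum = 1 + 2 + 4 + 8 + 16 + 73 + 146 + 292 + 584 = 1126
1126 < 1168 → deficient

s(1168) = 1126 (deficient)


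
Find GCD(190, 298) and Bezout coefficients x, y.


Tabular extended Euclidean (each row: r = 190*s + 298*t):
r=190, s=1, t=0
r=298, s=0, t=1
q=0: r=190, s=1, t=0   [190*(1) + 298*(0) = 190]
q=1: r=108, s=-1, t=1   [190*(-1) + 298*(1) = 108]
q=1: r=82, s=2, t=-1   [190*(2) + 298*(-1) = 82]
q=1: r=26, s=-3, t=2   [190*(-3) + 298*(2) = 26]
q=3: r=4, s=11, t=-7   [190*(11) + 298*(-7) = 4]
q=6: r=2, s=-69, t=44   [190*(-69) + 298*(44) = 2]
q=2: r=0, s=149, t=-95   [190*(149) + 298*(-95) = 0]
GCD = 2; from the row with r=2: x=-69, y=44
Check: 190*(-69) + 298*(44) = -13110 + 13112 = 2

GCD = 2, x = -69, y = 44


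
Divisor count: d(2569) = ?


2569 = 7^1 × 367^1
d(2569) = (1+1) × (1+1) = 4

4 divisors


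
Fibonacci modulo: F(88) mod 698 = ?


F(k) mod 698 for k=1..88:
1, 1, 2, 3, 5, 8, 13, 21, 34, 55, 89, 144, 233, 377, 610, 289, 201, 490, 691, 483, 476, 261, 39, 300, 339, 639, 280, 221, 501, 24, 525, 549, 376, 227, 603, 132, 37, 169, 206, 375, 581, 258, 141, 399, 540, 241, 83, 324, 407, 33, 440, 473, 215, 688, 205, 195, 400, 595, 297, 194, 491, 685, 478, 465, 245, 12, 257, 269, 526, 97, 623, 22, 645, 667, 614, 583, 499, 384, 185, 569, 56, 625, 681, 608, 591, 501, 394, 197
F(88) mod 698 = 197


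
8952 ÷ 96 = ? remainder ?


8952 = 96 * 93 + 24
Check: 8928 + 24 = 8952

q = 93, r = 24


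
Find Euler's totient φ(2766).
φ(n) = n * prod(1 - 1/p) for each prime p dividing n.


2766 = 2 × 3 × 461
Prime factors: 2, 3, 461
φ(2766) = 2766 × (1-1/2) × (1-1/3) × (1-1/461)
= 2766 × 1/2 × 2/3 × 460/461 = 920

φ(2766) = 920


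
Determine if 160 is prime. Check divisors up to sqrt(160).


160 / 2 = 80 (exact division)
160 is NOT prime.

No, 160 is not prime


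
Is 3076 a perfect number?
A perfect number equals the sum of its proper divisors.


Proper divisors of 3076: 1, 2, 4, 769, 1538
Sum = 1 + 2 + 4 + 769 + 1538 = 2314

No, 3076 is not perfect (2314 ≠ 3076)


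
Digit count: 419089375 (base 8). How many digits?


419089375 in base 8 = 3076545737
Number of digits = 10

10 digits (base 8)


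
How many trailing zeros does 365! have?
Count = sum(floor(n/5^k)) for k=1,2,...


floor(365/5) = 73
floor(365/25) = 14
floor(365/125) = 2
Total = 89

89 trailing zeros


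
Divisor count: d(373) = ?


373 = 373^1
d(373) = (1+1) = 2

2 divisors


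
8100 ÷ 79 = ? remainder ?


8100 = 79 * 102 + 42
Check: 8058 + 42 = 8100

q = 102, r = 42


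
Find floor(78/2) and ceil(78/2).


78/2 = 39.0000
floor = 39
ceil = 39

floor = 39, ceil = 39


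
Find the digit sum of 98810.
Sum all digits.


9 + 8 + 8 + 1 + 0 = 26


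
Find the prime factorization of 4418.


4418 / 2 = 2209
2209 / 47 = 47
47 / 47 = 1
4418 = 2 × 47^2


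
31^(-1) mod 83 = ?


Use the extended Euclidean algorithm on (83, 31); each row r = 83*s + 31*t:
r=83, s=1, t=0
r=31, s=0, t=1
q=2: r=21, s=1, t=-2   [83*(1) + 31*(-2) = 21]
q=1: r=10, s=-1, t=3   [83*(-1) + 31*(3) = 10]
q=2: r=1, s=3, t=-8   [83*(3) + 31*(-8) = 1]
q=10: r=0, s=-31, t=83   [83*(-31) + 31*(83) = 0]
GCD = 1 with t = -8, so 31*(-8) ≡ 1 (mod 83)
Inverse = -8 mod 83 = 75
Check: 31 * 75 = 2325 ≡ 1 (mod 83)

31^(-1) ≡ 75 (mod 83)


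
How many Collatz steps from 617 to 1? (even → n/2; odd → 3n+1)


617 → 1852 → 926 → 463 → 1390 → 695 → 2086 → 1043 → 3130 → 1565 → 4696 → 2348 → 1174 → 587 → 1762 → 881 → 2644 → 1322 → 661 → 1984 → 992 → 496 → 248 → 124 → 62 → 31 → 94 → 47 → 142 → 71 → 214 → 107 → 322 → 161 → 484 → 242 → 121 → 364 → 182 → 91 → 274 → 137 → 412 → 206 → 103 → 310 → 155 → 466 → 233 → 700 → 350 → 175 → 526 → 263 → 790 → 395 → 1186 → 593 → 1780 → 890 → 445 → 1336 → 668 → 334 → 167 → 502 → 251 → 754 → 377 → 1132 → 566 → 283 → 850 → 425 → 1276 → 638 → 319 → 958 → 479 → 1438 → 719 → 2158 → 1079 → 3238 → 1619 → 4858 → 2429 → 7288 → 3644 → 1822 → 911 → 2734 → 1367 → 4102 → 2051 → 6154 → 3077 → 9232 → 4616 → 2308 → 1154 → 577 → 1732 → 866 → 433 → 1300 → 650 → 325 → 976 → 488 → 244 → 122 → 61 → 184 → 92 → 46 → 23 → 70 → 35 → 106 → 53 → 160 → 80 → 40 → 20 → 10 → 5 → 16 → 8 → 4 → 2 → 1
Total steps = 131

131 steps


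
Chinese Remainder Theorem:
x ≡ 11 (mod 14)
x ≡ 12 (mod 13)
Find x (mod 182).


M = 14*13 = 182
M1 = M/14 = 13, M2 = M/13 = 14
M1^(-1) mod 14 = 13, M2^(-1) mod 13 = 1
x = 11*13*13 + 12*14*1 = 2027
2027 mod 182 = 25
Check: 25 mod 14 = 11 ✓, 25 mod 13 = 12 ✓

x ≡ 25 (mod 182)


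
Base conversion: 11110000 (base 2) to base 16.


11110000 (base 2) = 240 (decimal)
240 (decimal) = F0 (base 16)


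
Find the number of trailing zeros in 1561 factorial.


floor(1561/5) = 312
floor(1561/25) = 62
floor(1561/125) = 12
floor(1561/625) = 2
Total = 388

388 trailing zeros


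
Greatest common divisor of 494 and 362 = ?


494 = 1 * 362 + 132
362 = 2 * 132 + 98
132 = 1 * 98 + 34
98 = 2 * 34 + 30
34 = 1 * 30 + 4
30 = 7 * 4 + 2
4 = 2 * 2 + 0
GCD = 2


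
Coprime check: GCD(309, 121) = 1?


Euclidean algorithm:
309 = 2 * 121 + 67
121 = 1 * 67 + 54
67 = 1 * 54 + 13
54 = 4 * 13 + 2
13 = 6 * 2 + 1
2 = 2 * 1 + 0
GCD(309, 121) = 1

Yes, coprime (GCD = 1)


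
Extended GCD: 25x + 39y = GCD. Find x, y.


Tabular extended Euclidean (each row: r = 25*s + 39*t):
r=25, s=1, t=0
r=39, s=0, t=1
q=0: r=25, s=1, t=0   [25*(1) + 39*(0) = 25]
q=1: r=14, s=-1, t=1   [25*(-1) + 39*(1) = 14]
q=1: r=11, s=2, t=-1   [25*(2) + 39*(-1) = 11]
q=1: r=3, s=-3, t=2   [25*(-3) + 39*(2) = 3]
q=3: r=2, s=11, t=-7   [25*(11) + 39*(-7) = 2]
q=1: r=1, s=-14, t=9   [25*(-14) + 39*(9) = 1]
q=2: r=0, s=39, t=-25   [25*(39) + 39*(-25) = 0]
GCD = 1; from the row with r=1: x=-14, y=9
Check: 25*(-14) + 39*(9) = -350 + 351 = 1

GCD = 1, x = -14, y = 9


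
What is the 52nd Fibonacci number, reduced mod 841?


F(k) mod 841 for k=1..52:
1, 1, 2, 3, 5, 8, 13, 21, 34, 55, 89, 144, 233, 377, 610, 146, 756, 61, 817, 37, 13, 50, 63, 113, 176, 289, 465, 754, 378, 291, 669, 119, 788, 66, 13, 79, 92, 171, 263, 434, 697, 290, 146, 436, 582, 177, 759, 95, 13, 108, 121, 229
F(52) mod 841 = 229


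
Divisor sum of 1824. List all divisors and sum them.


Divisors of 1824: 1, 2, 3, 4, 6, 8, 12, 16, 19, 24, 32, 38, 48, 57, 76, 96, 114, 152, 228, 304, 456, 608, 912, 1824
Sum = 1 + 2 + 3 + 4 + 6 + 8 + 12 + 16 + 19 + 24 + 32 + 38 + 48 + 57 + 76 + 96 + 114 + 152 + 228 + 304 + 456 + 608 + 912 + 1824 = 5040

σ(1824) = 5040


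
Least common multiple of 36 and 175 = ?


GCD(36, 175) = 1
LCM = 36*175/1 = 6300/1 = 6300

LCM = 6300


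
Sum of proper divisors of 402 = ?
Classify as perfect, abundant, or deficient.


Proper divisors: 1, 2, 3, 6, 67, 134, 201
Sum = 1 + 2 + 3 + 6 + 67 + 134 + 201 = 414
414 > 402 → abundant

s(402) = 414 (abundant)


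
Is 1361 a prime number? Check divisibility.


Check divisors up to sqrt(1361) = 36.8917
No divisors found.
1361 is prime.

Yes, 1361 is prime


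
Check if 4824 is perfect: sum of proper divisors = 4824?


Proper divisors of 4824: 1, 2, 3, 4, 6, 8, 9, 12, 18, 24, 36, 67, 72, 134, 201, 268, 402, 536, 603, 804, 1206, 1608, 2412
Sum = 1 + 2 + 3 + 4 + 6 + 8 + 9 + 12 + 18 + 24 + 36 + 67 + 72 + 134 + 201 + 268 + 402 + 536 + 603 + 804 + 1206 + 1608 + 2412 = 8436

No, 4824 is not perfect (8436 ≠ 4824)


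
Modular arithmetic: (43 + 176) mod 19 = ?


43 + 176 = 219
219 mod 19 = 10


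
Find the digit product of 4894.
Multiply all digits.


4 × 8 × 9 × 4 = 1152


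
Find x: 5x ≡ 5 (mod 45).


GCD(5, 45) = 5 divides 5
Divide: 1x ≡ 1 (mod 9)
x ≡ 1 (mod 9)


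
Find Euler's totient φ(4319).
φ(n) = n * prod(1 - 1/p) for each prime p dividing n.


4319 = 7 × 617
Prime factors: 7, 617
φ(4319) = 4319 × (1-1/7) × (1-1/617)
= 4319 × 6/7 × 616/617 = 3696

φ(4319) = 3696


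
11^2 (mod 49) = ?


11^1 mod 49 = 11
11^2 mod 49 = 23


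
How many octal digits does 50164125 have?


50164125 in base 8 = 277270635
Number of digits = 9

9 digits (base 8)


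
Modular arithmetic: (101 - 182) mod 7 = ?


101 - 182 = -81
-81 mod 7 = 3


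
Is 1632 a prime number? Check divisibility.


1632 / 2 = 816 (exact division)
1632 is NOT prime.

No, 1632 is not prime


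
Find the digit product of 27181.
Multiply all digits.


2 × 7 × 1 × 8 × 1 = 112


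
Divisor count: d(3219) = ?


3219 = 3^1 × 29^1 × 37^1
d(3219) = (1+1) × (1+1) × (1+1) = 8

8 divisors


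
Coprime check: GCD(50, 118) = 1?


Euclidean algorithm:
118 = 2 * 50 + 18
50 = 2 * 18 + 14
18 = 1 * 14 + 4
14 = 3 * 4 + 2
4 = 2 * 2 + 0
GCD(50, 118) = 2

No, not coprime (GCD = 2)


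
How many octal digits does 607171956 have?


607171956 in base 8 = 4414132564
Number of digits = 10

10 digits (base 8)


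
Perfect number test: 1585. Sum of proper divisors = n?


Proper divisors of 1585: 1, 5, 317
Sum = 1 + 5 + 317 = 323

No, 1585 is not perfect (323 ≠ 1585)


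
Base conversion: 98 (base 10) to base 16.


98 (base 10) = 98 (decimal)
98 (decimal) = 62 (base 16)


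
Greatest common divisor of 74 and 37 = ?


74 = 2 * 37 + 0
GCD = 37


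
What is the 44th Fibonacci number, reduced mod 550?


F(k) mod 550 for k=1..44:
1, 1, 2, 3, 5, 8, 13, 21, 34, 55, 89, 144, 233, 377, 60, 437, 497, 384, 331, 165, 496, 111, 57, 168, 225, 393, 68, 461, 529, 440, 419, 309, 178, 487, 115, 52, 167, 219, 386, 55, 441, 496, 387, 333
F(44) mod 550 = 333


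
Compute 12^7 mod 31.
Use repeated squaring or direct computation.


12^1 mod 31 = 12
12^2 mod 31 = 20
12^3 mod 31 = 23
12^4 mod 31 = 28
12^5 mod 31 = 26
12^6 mod 31 = 2
12^7 mod 31 = 24
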